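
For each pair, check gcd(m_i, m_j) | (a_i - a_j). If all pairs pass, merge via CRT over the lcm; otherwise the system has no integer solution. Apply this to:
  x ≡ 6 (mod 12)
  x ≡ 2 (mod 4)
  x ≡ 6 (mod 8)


Moduli 12, 4, 8 are not pairwise coprime, so CRT works modulo lcm(m_i) when all pairwise compatibility conditions hold.
Pairwise compatibility: gcd(m_i, m_j) must divide a_i - a_j for every pair.
Merge one congruence at a time:
  Start: x ≡ 6 (mod 12).
  Combine with x ≡ 2 (mod 4): gcd(12, 4) = 4; 2 - 6 = -4, which IS divisible by 4, so compatible.
    Write x = 6 + 12·t and substitute into x ≡ 2 (mod 4): 12·t ≡ 2 − 6 = -4 (mod 4).
    Divide the congruence (and modulus) by g = 4: 3·t ≡ -1 (mod 1).
    Modulo 1 every t works; take t = 0.
    Then x = 6 + 12·0 = 6, valid modulo lcm(12, 4) = 12: x ≡ 6 (mod 12).
  Combine with x ≡ 6 (mod 8): gcd(12, 8) = 4; 6 - 6 = 0, which IS divisible by 4, so compatible.
    Write x = 6 + 12·t and substitute into x ≡ 6 (mod 8): 12·t ≡ 6 − 6 = 0 (mod 8).
    Divide the congruence (and modulus) by g = 4: 3·t ≡ 0 (mod 2).
    Reduce coefficients mod 2: 1·t ≡ 0 (mod 2).
    So t ≡ 0 (mod 2).
    Then x = 6 + 12·0 = 6, valid modulo lcm(12, 8) = 24: x ≡ 6 (mod 24).
Verify: 6 mod 12 = 6, 6 mod 4 = 2, 6 mod 8 = 6.

x ≡ 6 (mod 24).


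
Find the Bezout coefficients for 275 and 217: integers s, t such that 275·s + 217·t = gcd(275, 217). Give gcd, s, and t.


Euclidean algorithm on (275, 217) — divide until remainder is 0:
  275 = 1 · 217 + 58
  217 = 3 · 58 + 43
  58 = 1 · 43 + 15
  43 = 2 · 15 + 13
  15 = 1 · 13 + 2
  13 = 6 · 2 + 1
  2 = 2 · 1 + 0
gcd(275, 217) = 1.
Track Bezout coefficients alongside the remainders: start with r₀ = 275 = a·1 + b·0 (s = 1, t = 0) and r₁ = 217 = a·0 + b·1 (s = 0, t = 1); each new remainder r_{k+1} = r_{k-1} − q_k·r_k inherits s_{k+1} = s_{k-1} − q_k·s_k, t_{k+1} = t_{k-1} − q_k·t_k, so r_k = a·s_k + b·t_k at every step:
  q = 1: r = 58, s = 1 − 1·0 = 1, t = 0 − 1·1 = -1  (check: 275·1 + 217·(-1) = 58)
  q = 3: r = 43, s = 0 − 3·1 = -3, t = 1 − 3·(-1) = 4  (check: 275·(-3) + 217·4 = 43)
  q = 1: r = 15, s = 1 − 1·(-3) = 4, t = -1 − 1·4 = -5  (check: 275·4 + 217·(-5) = 15)
  q = 2: r = 13, s = -3 − 2·4 = -11, t = 4 − 2·(-5) = 14  (check: 275·(-11) + 217·14 = 13)
  q = 1: r = 2, s = 4 − 1·(-11) = 15, t = -5 − 1·14 = -19  (check: 275·15 + 217·(-19) = 2)
  q = 6: r = 1, s = -11 − 6·15 = -101, t = 14 − 6·(-19) = 128  (check: 275·(-101) + 217·128 = 1)
The row with r = 1 (the gcd) gives the Bezout coefficients s = -101, t = 128.
Result: 275 · (-101) + 217 · (128) = 1.

gcd(275, 217) = 1; s = -101, t = 128 (check: 275·(-101) + 217·128 = 1).


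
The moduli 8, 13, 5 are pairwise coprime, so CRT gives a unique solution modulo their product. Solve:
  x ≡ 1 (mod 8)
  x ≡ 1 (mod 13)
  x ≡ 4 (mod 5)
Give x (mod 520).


Moduli 8, 13, 5 are pairwise coprime; by CRT there is a unique solution modulo M = 8 · 13 · 5 = 520.
Solve pairwise, accumulating the modulus:
  Start with x ≡ 1 (mod 8).
  Combine with x ≡ 1 (mod 13): since gcd(8, 13) = 1, we get a unique residue mod 104.
    Write x = 1 + 8·t and substitute into x ≡ 1 (mod 13): 8·t ≡ 1 − 1 = 0 (mod 13).
    The inverse of 8 mod 13 is 5 (since 8·5 = 40 = 3·13 + 1), so t ≡ 5·0 = 0 ≡ 0 (mod 13).
    Then x = 1 + 8·0 = 1, valid modulo lcm(8, 13) = 104: x ≡ 1 (mod 104).
  Combine with x ≡ 4 (mod 5): since gcd(104, 5) = 1, we get a unique residue mod 520.
    Write x = 1 + 104·t and substitute into x ≡ 4 (mod 5): 104·t ≡ 4 − 1 = 3 (mod 5).
    Reduce coefficients mod 5: 4·t ≡ 3 (mod 5).
    The inverse of 4 mod 5 is 4 (since 4·4 = 16 = 3·5 + 1), so t ≡ 4·3 = 12 ≡ 2 (mod 5).
    Then x = 1 + 104·2 = 209, valid modulo lcm(104, 5) = 520: x ≡ 209 (mod 520).
Verify: 209 mod 8 = 1 ✓, 209 mod 13 = 1 ✓, 209 mod 5 = 4 ✓.

x ≡ 209 (mod 520).


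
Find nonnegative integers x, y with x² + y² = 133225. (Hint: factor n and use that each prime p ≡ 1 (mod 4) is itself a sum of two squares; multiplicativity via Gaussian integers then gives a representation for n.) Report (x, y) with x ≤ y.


Step 1: Factor n = 133225 = 5^2 · 73^2.
Step 2: Check the mod-4 condition on each prime factor: 5 ≡ 1 (mod 4), exponent 2; 73 ≡ 1 (mod 4), exponent 2.
All primes ≡ 3 (mod 4) appear to even exponent (or don't appear), so by the two-squares theorem n IS expressible as a sum of two squares.
Step 3: Build a representation. Group n = k² · m with k = 5 and m = 73 · 73 = 5329 (a product of primes ≡ 1 (mod 4)); a representation of m scales to one of n via (k·x)² + (k·y)² = k²(x² + y²). Each prime p ≡ 1 (mod 4) is itself a sum of two squares; find a² by testing p − a² for a perfect square:
  73: 73 − 1² = 72, 73 − 2² = 69, 73 − 3² = 64 = 8² ⇒ 73 = 3² + 8².
  Combine using the Brahmagupta–Fibonacci identity (a² + b²)(c² + d²) = (ac − bd)² + (ad + bc)² = (ac + bd)² + (ad − bc)²:
  73 · 73 = 5329: from (3² + 8²)(3² + 8²), take (3·3 − 8·8, 3·8 + 8·3) = (9 − 64, 24 + 24) = (-55, 48); dropping signs (only squares matter) gives (55, 48); check 55² + 48² = 3025 + 2304 = 5329 ✓.
  Scale by k = 5: (5·55, 5·48) = (275, 240).
Step 4: Order so x ≤ y and verify: 240² + 275² = 57600 + 75625 = 133225 = n. ✓

n = 133225 = 240² + 275² (one valid representation with x ≤ y).


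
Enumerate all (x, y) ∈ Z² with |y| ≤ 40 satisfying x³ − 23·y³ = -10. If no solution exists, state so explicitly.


The equation is x³ - 23y³ = -10. For fixed y, x³ = 23·y³ − 10, so a solution requires the RHS to be a perfect cube.
Strategy: iterate y from -40 to 40, compute RHS = 23·y³ − 10, and check whether it is a (positive or negative) perfect cube.
Check small values of y:
  y = 0: RHS = -10 is not a perfect cube.
  y = 1: RHS = 13 is not a perfect cube.
  y = -1: RHS = -33 is not a perfect cube.
  y = 2: RHS = 174 is not a perfect cube.
  y = -2: RHS = -194 is not a perfect cube.
  y = 3: RHS = 611 is not a perfect cube.
  y = -3: RHS = -631 is not a perfect cube.
Continuing the search up to |y| = 40 finds no solutions either.
No (x, y) in the scanned range satisfies the equation.

No integer solutions with |y| ≤ 40.


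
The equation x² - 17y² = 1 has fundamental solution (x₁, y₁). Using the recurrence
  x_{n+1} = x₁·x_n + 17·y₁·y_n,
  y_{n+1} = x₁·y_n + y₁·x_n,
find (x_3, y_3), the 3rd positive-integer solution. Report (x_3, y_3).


Step 1: Find the fundamental solution (x₁, y₁) of x² - 17y² = 1.
  Expand √17 as a continued fraction. a₀ = ⌊√17⌋ = 4; iterate m_{k+1} = d_k·a_k − m_k, d_{k+1} = (17 − m_{k+1}²)/d_k, a_{k+1} = ⌊(a₀ + m_{k+1})/d_{k+1}⌋ (starting m₀ = 0, d₀ = 1), with convergents p_k = a_k·p_{k-1} + p_{k-2}, q_k = a_k·q_{k-1} + q_{k-2} (p₋₁ = 1, q₋₁ = 0):
  k = 0: a₀ = 4; p₀/q₀ = 4/1; p₀² − 17·q₀² = 16 − 17 = -1.
  k = 1: m = 4, d = 1, a = ⌊(4 + 4)/1⌋ = 8; p/q = (8·4 + 1)/(8·1 + 0) = 33/8; p² − 17·q² = 1089 − 1088 = 1.
  The first convergent with p² − 17·q² = 1 gives the fundamental solution (x₁, y₁) = (33, 8).
Step 2: Apply the recurrence (x_{n+1}, y_{n+1}) = (x₁x_n + 17y₁y_n, x₁y_n + y₁x_n) repeatedly.
  From (x_1, y_1) = (33, 8): x_2 = 33·33 + 17·8·8 = 2177; y_2 = 33·8 + 8·33 = 528.
  From (x_2, y_2) = (2177, 528): x_3 = 33·2177 + 17·8·528 = 143649; y_3 = 33·528 + 8·2177 = 34840.
Step 3: Verify x_3² - 17·y_3² = 20635035201 - 20635035200 = 1 (should be 1). ✓

(x_1, y_1) = (33, 8); (x_3, y_3) = (143649, 34840).


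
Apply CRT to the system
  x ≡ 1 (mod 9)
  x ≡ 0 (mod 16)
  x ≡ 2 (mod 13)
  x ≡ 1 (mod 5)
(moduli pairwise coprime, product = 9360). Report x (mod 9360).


Product of moduli M = 9 · 16 · 13 · 5 = 9360.
Merge one congruence at a time:
  Start: x ≡ 1 (mod 9).
  Combine with x ≡ 0 (mod 16); new modulus lcm = 144.
    Write x = 1 + 9·t and substitute into x ≡ 0 (mod 16): 9·t ≡ 0 − 1 = -1 (mod 16).
    Reduce coefficients mod 16: 9·t ≡ 15 (mod 16).
    The inverse of 9 mod 16 is 9 (since 9·9 = 81 = 5·16 + 1), so t ≡ 9·15 = 135 ≡ 7 (mod 16).
    Then x = 1 + 9·7 = 64, valid modulo lcm(9, 16) = 144: x ≡ 64 (mod 144).
  Combine with x ≡ 2 (mod 13); new modulus lcm = 1872.
    Write x = 64 + 144·t and substitute into x ≡ 2 (mod 13): 144·t ≡ 2 − 64 = -62 (mod 13).
    Reduce coefficients mod 13: 1·t ≡ 3 (mod 13).
    So t ≡ 3 (mod 13).
    Then x = 64 + 144·3 = 496, valid modulo lcm(144, 13) = 1872: x ≡ 496 (mod 1872).
  Combine with x ≡ 1 (mod 5); new modulus lcm = 9360.
    Write x = 496 + 1872·t and substitute into x ≡ 1 (mod 5): 1872·t ≡ 1 − 496 = -495 (mod 5).
    Reduce coefficients mod 5: 2·t ≡ 0 (mod 5).
    The inverse of 2 mod 5 is 3 (since 2·3 = 6 = 1·5 + 1), so t ≡ 3·0 = 0 ≡ 0 (mod 5).
    Then x = 496 + 1872·0 = 496, valid modulo lcm(1872, 5) = 9360: x ≡ 496 (mod 9360).
Verify against each original: 496 mod 9 = 1, 496 mod 16 = 0, 496 mod 13 = 2, 496 mod 5 = 1.

x ≡ 496 (mod 9360).


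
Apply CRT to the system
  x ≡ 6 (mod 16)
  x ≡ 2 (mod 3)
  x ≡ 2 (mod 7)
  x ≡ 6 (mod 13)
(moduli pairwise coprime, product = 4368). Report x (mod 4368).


Product of moduli M = 16 · 3 · 7 · 13 = 4368.
Merge one congruence at a time:
  Start: x ≡ 6 (mod 16).
  Combine with x ≡ 2 (mod 3); new modulus lcm = 48.
    Write x = 6 + 16·t and substitute into x ≡ 2 (mod 3): 16·t ≡ 2 − 6 = -4 (mod 3).
    Reduce coefficients mod 3: 1·t ≡ 2 (mod 3).
    So t ≡ 2 (mod 3).
    Then x = 6 + 16·2 = 38, valid modulo lcm(16, 3) = 48: x ≡ 38 (mod 48).
  Combine with x ≡ 2 (mod 7); new modulus lcm = 336.
    Write x = 38 + 48·t and substitute into x ≡ 2 (mod 7): 48·t ≡ 2 − 38 = -36 (mod 7).
    Reduce coefficients mod 7: 6·t ≡ 6 (mod 7).
    The inverse of 6 mod 7 is 6 (since 6·6 = 36 = 5·7 + 1), so t ≡ 6·6 = 36 ≡ 1 (mod 7).
    Then x = 38 + 48·1 = 86, valid modulo lcm(48, 7) = 336: x ≡ 86 (mod 336).
  Combine with x ≡ 6 (mod 13); new modulus lcm = 4368.
    Write x = 86 + 336·t and substitute into x ≡ 6 (mod 13): 336·t ≡ 6 − 86 = -80 (mod 13).
    Reduce coefficients mod 13: 11·t ≡ 11 (mod 13).
    The inverse of 11 mod 13 is 6 (since 11·6 = 66 = 5·13 + 1), so t ≡ 6·11 = 66 ≡ 1 (mod 13).
    Then x = 86 + 336·1 = 422, valid modulo lcm(336, 13) = 4368: x ≡ 422 (mod 4368).
Verify against each original: 422 mod 16 = 6, 422 mod 3 = 2, 422 mod 7 = 2, 422 mod 13 = 6.

x ≡ 422 (mod 4368).


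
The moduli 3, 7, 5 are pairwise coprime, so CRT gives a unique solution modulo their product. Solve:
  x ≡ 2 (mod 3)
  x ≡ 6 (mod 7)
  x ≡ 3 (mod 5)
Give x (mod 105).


Moduli 3, 7, 5 are pairwise coprime; by CRT there is a unique solution modulo M = 3 · 7 · 5 = 105.
Solve pairwise, accumulating the modulus:
  Start with x ≡ 2 (mod 3).
  Combine with x ≡ 6 (mod 7): since gcd(3, 7) = 1, we get a unique residue mod 21.
    Write x = 2 + 3·t and substitute into x ≡ 6 (mod 7): 3·t ≡ 6 − 2 = 4 (mod 7).
    The inverse of 3 mod 7 is 5 (since 3·5 = 15 = 2·7 + 1), so t ≡ 5·4 = 20 ≡ 6 (mod 7).
    Then x = 2 + 3·6 = 20, valid modulo lcm(3, 7) = 21: x ≡ 20 (mod 21).
  Combine with x ≡ 3 (mod 5): since gcd(21, 5) = 1, we get a unique residue mod 105.
    Write x = 20 + 21·t and substitute into x ≡ 3 (mod 5): 21·t ≡ 3 − 20 = -17 (mod 5).
    Reduce coefficients mod 5: 1·t ≡ 3 (mod 5).
    So t ≡ 3 (mod 5).
    Then x = 20 + 21·3 = 83, valid modulo lcm(21, 5) = 105: x ≡ 83 (mod 105).
Verify: 83 mod 3 = 2 ✓, 83 mod 7 = 6 ✓, 83 mod 5 = 3 ✓.

x ≡ 83 (mod 105).


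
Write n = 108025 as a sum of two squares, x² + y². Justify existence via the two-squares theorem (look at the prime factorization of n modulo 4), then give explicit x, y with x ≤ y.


Step 1: Factor n = 108025 = 5^2 · 29 · 149.
Step 2: Check the mod-4 condition on each prime factor: 5 ≡ 1 (mod 4), exponent 2; 29 ≡ 1 (mod 4), exponent 1; 149 ≡ 1 (mod 4), exponent 1.
All primes ≡ 3 (mod 4) appear to even exponent (or don't appear), so by the two-squares theorem n IS expressible as a sum of two squares.
Step 3: Build a representation. Group n = k² · m with k = 5 and m = 29 · 149 = 4321 (a product of primes ≡ 1 (mod 4)); a representation of m scales to one of n via (k·x)² + (k·y)² = k²(x² + y²). Each prime p ≡ 1 (mod 4) is itself a sum of two squares; find a² by testing p − a² for a perfect square:
  29: 29 − 1² = 28, 29 − 2² = 25 = 5² ⇒ 29 = 2² + 5².
  149: 149 − 1² = 148, 149 − 2² = 145, 149 − 3² = 140, 149 − 4² = 133, 149 − 5² = 124, 149 − 6² = 113, 149 − 7² = 100 = 10² ⇒ 149 = 7² + 10².
  Combine using the Brahmagupta–Fibonacci identity (a² + b²)(c² + d²) = (ac − bd)² + (ad + bc)² = (ac + bd)² + (ad − bc)²:
  29 · 149 = 4321: from (2² + 5²)(7² + 10²), take (2·7 − 5·10, 2·10 + 5·7) = (14 − 50, 20 + 35) = (-36, 55); dropping signs (only squares matter) gives (36, 55); check 36² + 55² = 1296 + 3025 = 4321 ✓.
  Scale by k = 5: (5·36, 5·55) = (180, 275).
Step 4: Order so x ≤ y and verify: 180² + 275² = 32400 + 75625 = 108025 = n. ✓

n = 108025 = 180² + 275² (one valid representation with x ≤ y).


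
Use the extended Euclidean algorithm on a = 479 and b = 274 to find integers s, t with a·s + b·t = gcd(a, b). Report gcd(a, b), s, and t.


Euclidean algorithm on (479, 274) — divide until remainder is 0:
  479 = 1 · 274 + 205
  274 = 1 · 205 + 69
  205 = 2 · 69 + 67
  69 = 1 · 67 + 2
  67 = 33 · 2 + 1
  2 = 2 · 1 + 0
gcd(479, 274) = 1.
Track Bezout coefficients alongside the remainders: start with r₀ = 479 = a·1 + b·0 (s = 1, t = 0) and r₁ = 274 = a·0 + b·1 (s = 0, t = 1); each new remainder r_{k+1} = r_{k-1} − q_k·r_k inherits s_{k+1} = s_{k-1} − q_k·s_k, t_{k+1} = t_{k-1} − q_k·t_k, so r_k = a·s_k + b·t_k at every step:
  q = 1: r = 205, s = 1 − 1·0 = 1, t = 0 − 1·1 = -1  (check: 479·1 + 274·(-1) = 205)
  q = 1: r = 69, s = 0 − 1·1 = -1, t = 1 − 1·(-1) = 2  (check: 479·(-1) + 274·2 = 69)
  q = 2: r = 67, s = 1 − 2·(-1) = 3, t = -1 − 2·2 = -5  (check: 479·3 + 274·(-5) = 67)
  q = 1: r = 2, s = -1 − 1·3 = -4, t = 2 − 1·(-5) = 7  (check: 479·(-4) + 274·7 = 2)
  q = 33: r = 1, s = 3 − 33·(-4) = 135, t = -5 − 33·7 = -236  (check: 479·135 + 274·(-236) = 1)
The row with r = 1 (the gcd) gives the Bezout coefficients s = 135, t = -236.
Result: 479 · (135) + 274 · (-236) = 1.

gcd(479, 274) = 1; s = 135, t = -236 (check: 479·135 + 274·(-236) = 1).


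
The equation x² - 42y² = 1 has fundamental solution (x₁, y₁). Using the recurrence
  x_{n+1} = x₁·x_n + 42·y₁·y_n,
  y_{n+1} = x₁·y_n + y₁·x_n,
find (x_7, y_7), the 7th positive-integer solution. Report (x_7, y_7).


Step 1: Find the fundamental solution (x₁, y₁) of x² - 42y² = 1.
  Expand √42 as a continued fraction. a₀ = ⌊√42⌋ = 6; iterate m_{k+1} = d_k·a_k − m_k, d_{k+1} = (42 − m_{k+1}²)/d_k, a_{k+1} = ⌊(a₀ + m_{k+1})/d_{k+1}⌋ (starting m₀ = 0, d₀ = 1), with convergents p_k = a_k·p_{k-1} + p_{k-2}, q_k = a_k·q_{k-1} + q_{k-2} (p₋₁ = 1, q₋₁ = 0):
  k = 0: a₀ = 6; p₀/q₀ = 6/1; p₀² − 42·q₀² = 36 − 42 = -6.
  k = 1: m = 6, d = 6, a = ⌊(6 + 6)/6⌋ = 2; p/q = (2·6 + 1)/(2·1 + 0) = 13/2; p² − 42·q² = 169 − 168 = 1.
  The first convergent with p² − 42·q² = 1 gives the fundamental solution (x₁, y₁) = (13, 2).
Step 2: Apply the recurrence (x_{n+1}, y_{n+1}) = (x₁x_n + 42y₁y_n, x₁y_n + y₁x_n) repeatedly.
  From (x_1, y_1) = (13, 2): x_2 = 13·13 + 42·2·2 = 337; y_2 = 13·2 + 2·13 = 52.
  From (x_2, y_2) = (337, 52): x_3 = 13·337 + 42·2·52 = 8749; y_3 = 13·52 + 2·337 = 1350.
  From (x_3, y_3) = (8749, 1350): x_4 = 13·8749 + 42·2·1350 = 227137; y_4 = 13·1350 + 2·8749 = 35048.
  From (x_4, y_4) = (227137, 35048): x_5 = 13·227137 + 42·2·35048 = 5896813; y_5 = 13·35048 + 2·227137 = 909898.
  From (x_5, y_5) = (5896813, 909898): x_6 = 13·5896813 + 42·2·909898 = 153090001; y_6 = 13·909898 + 2·5896813 = 23622300.
  From (x_6, y_6) = (153090001, 23622300): x_7 = 13·153090001 + 42·2·23622300 = 3974443213; y_7 = 13·23622300 + 2·153090001 = 613269902.
Step 3: Verify x_7² - 42·y_7² = 15796198853361763369 - 15796198853361763368 = 1 (should be 1). ✓

(x_1, y_1) = (13, 2); (x_7, y_7) = (3974443213, 613269902).


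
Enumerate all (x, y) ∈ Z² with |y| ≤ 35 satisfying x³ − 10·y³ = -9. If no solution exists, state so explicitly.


The equation is x³ - 10y³ = -9. For fixed y, x³ = 10·y³ − 9, so a solution requires the RHS to be a perfect cube.
Strategy: iterate y from -35 to 35, compute RHS = 10·y³ − 9, and check whether it is a (positive or negative) perfect cube.
Check small values of y:
  y = 0: RHS = -9 is not a perfect cube.
  y = 1: RHS = 1 = (1)³ ⇒ x = 1 works.
  y = -1: RHS = -19 is not a perfect cube.
  y = 2: RHS = 71 is not a perfect cube.
  y = -2: RHS = -89 is not a perfect cube.
  y = 3: RHS = 261 is not a perfect cube.
  y = -3: RHS = -279 is not a perfect cube.
Continuing the search up to |y| = 35 finds no further solutions beyond those listed.
Collected solutions: (1, 1).

Solutions (with |y| ≤ 35): (1, 1).


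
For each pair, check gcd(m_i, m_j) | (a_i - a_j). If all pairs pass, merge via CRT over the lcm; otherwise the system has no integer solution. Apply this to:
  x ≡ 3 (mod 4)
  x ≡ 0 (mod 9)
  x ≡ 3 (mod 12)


Moduli 4, 9, 12 are not pairwise coprime, so CRT works modulo lcm(m_i) when all pairwise compatibility conditions hold.
Pairwise compatibility: gcd(m_i, m_j) must divide a_i - a_j for every pair.
Merge one congruence at a time:
  Start: x ≡ 3 (mod 4).
  Combine with x ≡ 0 (mod 9): gcd(4, 9) = 1; 0 - 3 = -3, which IS divisible by 1, so compatible.
    Write x = 3 + 4·t and substitute into x ≡ 0 (mod 9): 4·t ≡ 0 − 3 = -3 (mod 9).
    Reduce coefficients mod 9: 4·t ≡ 6 (mod 9).
    The inverse of 4 mod 9 is 7 (since 4·7 = 28 = 3·9 + 1), so t ≡ 7·6 = 42 ≡ 6 (mod 9).
    Then x = 3 + 4·6 = 27, valid modulo lcm(4, 9) = 36: x ≡ 27 (mod 36).
  Combine with x ≡ 3 (mod 12): gcd(36, 12) = 12; 3 - 27 = -24, which IS divisible by 12, so compatible.
    Write x = 27 + 36·t and substitute into x ≡ 3 (mod 12): 36·t ≡ 3 − 27 = -24 (mod 12).
    Divide the congruence (and modulus) by g = 12: 3·t ≡ -2 (mod 1).
    Modulo 1 every t works; take t = 0.
    Then x = 27 + 36·0 = 27, valid modulo lcm(36, 12) = 36: x ≡ 27 (mod 36).
Verify: 27 mod 4 = 3, 27 mod 9 = 0, 27 mod 12 = 3.

x ≡ 27 (mod 36).


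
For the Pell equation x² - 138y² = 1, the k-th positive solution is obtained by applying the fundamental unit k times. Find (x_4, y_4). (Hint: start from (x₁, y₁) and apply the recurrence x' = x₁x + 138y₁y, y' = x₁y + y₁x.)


Step 1: Find the fundamental solution (x₁, y₁) of x² - 138y² = 1.
  Expand √138 as a continued fraction. a₀ = ⌊√138⌋ = 11; iterate m_{k+1} = d_k·a_k − m_k, d_{k+1} = (138 − m_{k+1}²)/d_k, a_{k+1} = ⌊(a₀ + m_{k+1})/d_{k+1}⌋ (starting m₀ = 0, d₀ = 1), with convergents p_k = a_k·p_{k-1} + p_{k-2}, q_k = a_k·q_{k-1} + q_{k-2} (p₋₁ = 1, q₋₁ = 0):
  k = 0: a₀ = 11; p₀/q₀ = 11/1; p₀² − 138·q₀² = 121 − 138 = -17.
  k = 1: m = 11, d = 17, a = ⌊(11 + 11)/17⌋ = 1; p/q = (1·11 + 1)/(1·1 + 0) = 12/1; p² − 138·q² = 144 − 138 = 6.
  k = 2: m = 6, d = 6, a = ⌊(11 + 6)/6⌋ = 2; p/q = (2·12 + 11)/(2·1 + 1) = 35/3; p² − 138·q² = 1225 − 1242 = -17.
  k = 3: m = 6, d = 17, a = ⌊(11 + 6)/17⌋ = 1; p/q = (1·35 + 12)/(1·3 + 1) = 47/4; p² − 138·q² = 2209 − 2208 = 1.
  The first convergent with p² − 138·q² = 1 gives the fundamental solution (x₁, y₁) = (47, 4).
Step 2: Apply the recurrence (x_{n+1}, y_{n+1}) = (x₁x_n + 138y₁y_n, x₁y_n + y₁x_n) repeatedly.
  From (x_1, y_1) = (47, 4): x_2 = 47·47 + 138·4·4 = 4417; y_2 = 47·4 + 4·47 = 376.
  From (x_2, y_2) = (4417, 376): x_3 = 47·4417 + 138·4·376 = 415151; y_3 = 47·376 + 4·4417 = 35340.
  From (x_3, y_3) = (415151, 35340): x_4 = 47·415151 + 138·4·35340 = 39019777; y_4 = 47·35340 + 4·415151 = 3321584.
Step 3: Verify x_4² - 138·y_4² = 1522542997129729 - 1522542997129728 = 1 (should be 1). ✓

(x_1, y_1) = (47, 4); (x_4, y_4) = (39019777, 3321584).


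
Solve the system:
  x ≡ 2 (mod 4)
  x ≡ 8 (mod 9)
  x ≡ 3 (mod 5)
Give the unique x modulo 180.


Moduli 4, 9, 5 are pairwise coprime; by CRT there is a unique solution modulo M = 4 · 9 · 5 = 180.
Solve pairwise, accumulating the modulus:
  Start with x ≡ 2 (mod 4).
  Combine with x ≡ 8 (mod 9): since gcd(4, 9) = 1, we get a unique residue mod 36.
    Write x = 2 + 4·t and substitute into x ≡ 8 (mod 9): 4·t ≡ 8 − 2 = 6 (mod 9).
    The inverse of 4 mod 9 is 7 (since 4·7 = 28 = 3·9 + 1), so t ≡ 7·6 = 42 ≡ 6 (mod 9).
    Then x = 2 + 4·6 = 26, valid modulo lcm(4, 9) = 36: x ≡ 26 (mod 36).
  Combine with x ≡ 3 (mod 5): since gcd(36, 5) = 1, we get a unique residue mod 180.
    Write x = 26 + 36·t and substitute into x ≡ 3 (mod 5): 36·t ≡ 3 − 26 = -23 (mod 5).
    Reduce coefficients mod 5: 1·t ≡ 2 (mod 5).
    So t ≡ 2 (mod 5).
    Then x = 26 + 36·2 = 98, valid modulo lcm(36, 5) = 180: x ≡ 98 (mod 180).
Verify: 98 mod 4 = 2 ✓, 98 mod 9 = 8 ✓, 98 mod 5 = 3 ✓.

x ≡ 98 (mod 180).


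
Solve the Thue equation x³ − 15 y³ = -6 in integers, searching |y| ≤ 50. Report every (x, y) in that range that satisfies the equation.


The equation is x³ - 15y³ = -6. For fixed y, x³ = 15·y³ − 6, so a solution requires the RHS to be a perfect cube.
Strategy: iterate y from -50 to 50, compute RHS = 15·y³ − 6, and check whether it is a (positive or negative) perfect cube.
Check small values of y:
  y = 0: RHS = -6 is not a perfect cube.
  y = 1: RHS = 9 is not a perfect cube.
  y = -1: RHS = -21 is not a perfect cube.
  y = 2: RHS = 114 is not a perfect cube.
  y = -2: RHS = -126 is not a perfect cube.
  y = 3: RHS = 399 is not a perfect cube.
  y = -3: RHS = -411 is not a perfect cube.
Continuing the search up to |y| = 50 finds no solutions either.
No (x, y) in the scanned range satisfies the equation.

No integer solutions with |y| ≤ 50.


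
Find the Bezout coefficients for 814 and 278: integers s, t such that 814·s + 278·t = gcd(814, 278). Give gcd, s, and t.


Euclidean algorithm on (814, 278) — divide until remainder is 0:
  814 = 2 · 278 + 258
  278 = 1 · 258 + 20
  258 = 12 · 20 + 18
  20 = 1 · 18 + 2
  18 = 9 · 2 + 0
gcd(814, 278) = 2.
Track Bezout coefficients alongside the remainders: start with r₀ = 814 = a·1 + b·0 (s = 1, t = 0) and r₁ = 278 = a·0 + b·1 (s = 0, t = 1); each new remainder r_{k+1} = r_{k-1} − q_k·r_k inherits s_{k+1} = s_{k-1} − q_k·s_k, t_{k+1} = t_{k-1} − q_k·t_k, so r_k = a·s_k + b·t_k at every step:
  q = 2: r = 258, s = 1 − 2·0 = 1, t = 0 − 2·1 = -2  (check: 814·1 + 278·(-2) = 258)
  q = 1: r = 20, s = 0 − 1·1 = -1, t = 1 − 1·(-2) = 3  (check: 814·(-1) + 278·3 = 20)
  q = 12: r = 18, s = 1 − 12·(-1) = 13, t = -2 − 12·3 = -38  (check: 814·13 + 278·(-38) = 18)
  q = 1: r = 2, s = -1 − 1·13 = -14, t = 3 − 1·(-38) = 41  (check: 814·(-14) + 278·41 = 2)
The row with r = 2 (the gcd) gives the Bezout coefficients s = -14, t = 41.
Result: 814 · (-14) + 278 · (41) = 2.

gcd(814, 278) = 2; s = -14, t = 41 (check: 814·(-14) + 278·41 = 2).


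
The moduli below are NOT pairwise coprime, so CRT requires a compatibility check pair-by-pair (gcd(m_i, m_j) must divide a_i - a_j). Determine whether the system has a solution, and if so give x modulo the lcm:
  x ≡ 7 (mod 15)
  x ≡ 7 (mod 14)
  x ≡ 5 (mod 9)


Moduli 15, 14, 9 are not pairwise coprime, so CRT works modulo lcm(m_i) when all pairwise compatibility conditions hold.
Pairwise compatibility: gcd(m_i, m_j) must divide a_i - a_j for every pair.
Merge one congruence at a time:
  Start: x ≡ 7 (mod 15).
  Combine with x ≡ 7 (mod 14): gcd(15, 14) = 1; 7 - 7 = 0, which IS divisible by 1, so compatible.
    Write x = 7 + 15·t and substitute into x ≡ 7 (mod 14): 15·t ≡ 7 − 7 = 0 (mod 14).
    Reduce coefficients mod 14: 1·t ≡ 0 (mod 14).
    So t ≡ 0 (mod 14).
    Then x = 7 + 15·0 = 7, valid modulo lcm(15, 14) = 210: x ≡ 7 (mod 210).
  Combine with x ≡ 5 (mod 9): gcd(210, 9) = 3, and 5 - 7 = -2 is NOT divisible by 3.
    ⇒ system is inconsistent (no integer solution).

No solution (the system is inconsistent).


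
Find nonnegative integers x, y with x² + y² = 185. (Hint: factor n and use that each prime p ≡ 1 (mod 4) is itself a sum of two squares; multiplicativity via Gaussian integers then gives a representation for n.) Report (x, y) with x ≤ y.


Step 1: Factor n = 185 = 5 · 37.
Step 2: Check the mod-4 condition on each prime factor: 5 ≡ 1 (mod 4), exponent 1; 37 ≡ 1 (mod 4), exponent 1.
All primes ≡ 3 (mod 4) appear to even exponent (or don't appear), so by the two-squares theorem n IS expressible as a sum of two squares.
Step 3: Build a representation. Here n = 5 · 37 is a product of primes ≡ 1 (mod 4). Each prime p ≡ 1 (mod 4) is itself a sum of two squares; find a² by testing p − a² for a perfect square:
  5: 5 − 1² = 4 = 2² ⇒ 5 = 1² + 2².
  37: 37 − 1² = 36 = 6² ⇒ 37 = 1² + 6².
  Combine using the Brahmagupta–Fibonacci identity (a² + b²)(c² + d²) = (ac − bd)² + (ad + bc)² = (ac + bd)² + (ad − bc)²:
  5 · 37 = 185: from (1² + 2²)(1² + 6²), take (1·1 − 2·6, 1·6 + 2·1) = (1 − 12, 6 + 2) = (-11, 8); dropping signs (only squares matter) gives (11, 8); check 11² + 8² = 121 + 64 = 185 ✓.
Step 4: Order so x ≤ y and verify: 8² + 11² = 64 + 121 = 185 = n. ✓

n = 185 = 8² + 11² (one valid representation with x ≤ y).


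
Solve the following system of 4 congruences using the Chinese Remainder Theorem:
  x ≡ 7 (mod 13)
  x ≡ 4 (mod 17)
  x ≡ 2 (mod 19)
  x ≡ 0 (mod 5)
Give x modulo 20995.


Product of moduli M = 13 · 17 · 19 · 5 = 20995.
Merge one congruence at a time:
  Start: x ≡ 7 (mod 13).
  Combine with x ≡ 4 (mod 17); new modulus lcm = 221.
    Write x = 7 + 13·t and substitute into x ≡ 4 (mod 17): 13·t ≡ 4 − 7 = -3 (mod 17).
    Reduce coefficients mod 17: 13·t ≡ 14 (mod 17).
    The inverse of 13 mod 17 is 4 (since 13·4 = 52 = 3·17 + 1), so t ≡ 4·14 = 56 ≡ 5 (mod 17).
    Then x = 7 + 13·5 = 72, valid modulo lcm(13, 17) = 221: x ≡ 72 (mod 221).
  Combine with x ≡ 2 (mod 19); new modulus lcm = 4199.
    Write x = 72 + 221·t and substitute into x ≡ 2 (mod 19): 221·t ≡ 2 − 72 = -70 (mod 19).
    Reduce coefficients mod 19: 12·t ≡ 6 (mod 19).
    The inverse of 12 mod 19 is 8 (since 12·8 = 96 = 5·19 + 1), so t ≡ 8·6 = 48 ≡ 10 (mod 19).
    Then x = 72 + 221·10 = 2282, valid modulo lcm(221, 19) = 4199: x ≡ 2282 (mod 4199).
  Combine with x ≡ 0 (mod 5); new modulus lcm = 20995.
    Write x = 2282 + 4199·t and substitute into x ≡ 0 (mod 5): 4199·t ≡ 0 − 2282 = -2282 (mod 5).
    Reduce coefficients mod 5: 4·t ≡ 3 (mod 5).
    The inverse of 4 mod 5 is 4 (since 4·4 = 16 = 3·5 + 1), so t ≡ 4·3 = 12 ≡ 2 (mod 5).
    Then x = 2282 + 4199·2 = 10680, valid modulo lcm(4199, 5) = 20995: x ≡ 10680 (mod 20995).
Verify against each original: 10680 mod 13 = 7, 10680 mod 17 = 4, 10680 mod 19 = 2, 10680 mod 5 = 0.

x ≡ 10680 (mod 20995).


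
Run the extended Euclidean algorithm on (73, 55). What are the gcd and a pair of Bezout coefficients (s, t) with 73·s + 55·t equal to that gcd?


Euclidean algorithm on (73, 55) — divide until remainder is 0:
  73 = 1 · 55 + 18
  55 = 3 · 18 + 1
  18 = 18 · 1 + 0
gcd(73, 55) = 1.
Track Bezout coefficients alongside the remainders: start with r₀ = 73 = a·1 + b·0 (s = 1, t = 0) and r₁ = 55 = a·0 + b·1 (s = 0, t = 1); each new remainder r_{k+1} = r_{k-1} − q_k·r_k inherits s_{k+1} = s_{k-1} − q_k·s_k, t_{k+1} = t_{k-1} − q_k·t_k, so r_k = a·s_k + b·t_k at every step:
  q = 1: r = 18, s = 1 − 1·0 = 1, t = 0 − 1·1 = -1  (check: 73·1 + 55·(-1) = 18)
  q = 3: r = 1, s = 0 − 3·1 = -3, t = 1 − 3·(-1) = 4  (check: 73·(-3) + 55·4 = 1)
The row with r = 1 (the gcd) gives the Bezout coefficients s = -3, t = 4.
Result: 73 · (-3) + 55 · (4) = 1.

gcd(73, 55) = 1; s = -3, t = 4 (check: 73·(-3) + 55·4 = 1).


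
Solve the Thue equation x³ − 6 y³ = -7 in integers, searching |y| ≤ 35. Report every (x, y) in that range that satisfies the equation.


The equation is x³ - 6y³ = -7. For fixed y, x³ = 6·y³ − 7, so a solution requires the RHS to be a perfect cube.
Strategy: iterate y from -35 to 35, compute RHS = 6·y³ − 7, and check whether it is a (positive or negative) perfect cube.
Check small values of y:
  y = 0: RHS = -7 is not a perfect cube.
  y = 1: RHS = -1 = (-1)³ ⇒ x = -1 works.
  y = -1: RHS = -13 is not a perfect cube.
  y = 2: RHS = 41 is not a perfect cube.
  y = -2: RHS = -55 is not a perfect cube.
  y = 3: RHS = 155 is not a perfect cube.
  y = -3: RHS = -169 is not a perfect cube.
Continuing the search up to |y| = 35 finds no further solutions beyond those listed.
Collected solutions: (-1, 1).

Solutions (with |y| ≤ 35): (-1, 1).


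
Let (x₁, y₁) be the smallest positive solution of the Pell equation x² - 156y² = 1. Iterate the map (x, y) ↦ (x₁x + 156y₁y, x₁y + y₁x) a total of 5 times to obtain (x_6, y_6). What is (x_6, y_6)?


Step 1: Find the fundamental solution (x₁, y₁) of x² - 156y² = 1.
  Expand √156 as a continued fraction. a₀ = ⌊√156⌋ = 12; iterate m_{k+1} = d_k·a_k − m_k, d_{k+1} = (156 − m_{k+1}²)/d_k, a_{k+1} = ⌊(a₀ + m_{k+1})/d_{k+1}⌋ (starting m₀ = 0, d₀ = 1), with convergents p_k = a_k·p_{k-1} + p_{k-2}, q_k = a_k·q_{k-1} + q_{k-2} (p₋₁ = 1, q₋₁ = 0):
  k = 0: a₀ = 12; p₀/q₀ = 12/1; p₀² − 156·q₀² = 144 − 156 = -12.
  k = 1: m = 12, d = 12, a = ⌊(12 + 12)/12⌋ = 2; p/q = (2·12 + 1)/(2·1 + 0) = 25/2; p² − 156·q² = 625 − 624 = 1.
  The first convergent with p² − 156·q² = 1 gives the fundamental solution (x₁, y₁) = (25, 2).
Step 2: Apply the recurrence (x_{n+1}, y_{n+1}) = (x₁x_n + 156y₁y_n, x₁y_n + y₁x_n) repeatedly.
  From (x_1, y_1) = (25, 2): x_2 = 25·25 + 156·2·2 = 1249; y_2 = 25·2 + 2·25 = 100.
  From (x_2, y_2) = (1249, 100): x_3 = 25·1249 + 156·2·100 = 62425; y_3 = 25·100 + 2·1249 = 4998.
  From (x_3, y_3) = (62425, 4998): x_4 = 25·62425 + 156·2·4998 = 3120001; y_4 = 25·4998 + 2·62425 = 249800.
  From (x_4, y_4) = (3120001, 249800): x_5 = 25·3120001 + 156·2·249800 = 155937625; y_5 = 25·249800 + 2·3120001 = 12485002.
  From (x_5, y_5) = (155937625, 12485002): x_6 = 25·155937625 + 156·2·12485002 = 7793761249; y_6 = 25·12485002 + 2·155937625 = 624000300.
Step 3: Verify x_6² - 156·y_6² = 60742714406414040001 - 60742714406414040000 = 1 (should be 1). ✓

(x_1, y_1) = (25, 2); (x_6, y_6) = (7793761249, 624000300).


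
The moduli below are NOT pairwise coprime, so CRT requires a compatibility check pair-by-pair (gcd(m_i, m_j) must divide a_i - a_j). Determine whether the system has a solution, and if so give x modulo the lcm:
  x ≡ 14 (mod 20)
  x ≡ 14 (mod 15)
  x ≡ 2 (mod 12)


Moduli 20, 15, 12 are not pairwise coprime, so CRT works modulo lcm(m_i) when all pairwise compatibility conditions hold.
Pairwise compatibility: gcd(m_i, m_j) must divide a_i - a_j for every pair.
Merge one congruence at a time:
  Start: x ≡ 14 (mod 20).
  Combine with x ≡ 14 (mod 15): gcd(20, 15) = 5; 14 - 14 = 0, which IS divisible by 5, so compatible.
    Write x = 14 + 20·t and substitute into x ≡ 14 (mod 15): 20·t ≡ 14 − 14 = 0 (mod 15).
    Divide the congruence (and modulus) by g = 5: 4·t ≡ 0 (mod 3).
    Reduce coefficients mod 3: 1·t ≡ 0 (mod 3).
    So t ≡ 0 (mod 3).
    Then x = 14 + 20·0 = 14, valid modulo lcm(20, 15) = 60: x ≡ 14 (mod 60).
  Combine with x ≡ 2 (mod 12): gcd(60, 12) = 12; 2 - 14 = -12, which IS divisible by 12, so compatible.
    Write x = 14 + 60·t and substitute into x ≡ 2 (mod 12): 60·t ≡ 2 − 14 = -12 (mod 12).
    Divide the congruence (and modulus) by g = 12: 5·t ≡ -1 (mod 1).
    Modulo 1 every t works; take t = 0.
    Then x = 14 + 60·0 = 14, valid modulo lcm(60, 12) = 60: x ≡ 14 (mod 60).
Verify: 14 mod 20 = 14, 14 mod 15 = 14, 14 mod 12 = 2.

x ≡ 14 (mod 60).


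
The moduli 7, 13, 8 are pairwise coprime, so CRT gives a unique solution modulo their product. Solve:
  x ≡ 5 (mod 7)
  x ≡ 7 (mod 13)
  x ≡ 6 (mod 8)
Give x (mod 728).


Moduli 7, 13, 8 are pairwise coprime; by CRT there is a unique solution modulo M = 7 · 13 · 8 = 728.
Solve pairwise, accumulating the modulus:
  Start with x ≡ 5 (mod 7).
  Combine with x ≡ 7 (mod 13): since gcd(7, 13) = 1, we get a unique residue mod 91.
    Write x = 5 + 7·t and substitute into x ≡ 7 (mod 13): 7·t ≡ 7 − 5 = 2 (mod 13).
    The inverse of 7 mod 13 is 2 (since 7·2 = 14 = 1·13 + 1), so t ≡ 2·2 = 4 ≡ 4 (mod 13).
    Then x = 5 + 7·4 = 33, valid modulo lcm(7, 13) = 91: x ≡ 33 (mod 91).
  Combine with x ≡ 6 (mod 8): since gcd(91, 8) = 1, we get a unique residue mod 728.
    Write x = 33 + 91·t and substitute into x ≡ 6 (mod 8): 91·t ≡ 6 − 33 = -27 (mod 8).
    Reduce coefficients mod 8: 3·t ≡ 5 (mod 8).
    The inverse of 3 mod 8 is 3 (since 3·3 = 9 = 1·8 + 1), so t ≡ 3·5 = 15 ≡ 7 (mod 8).
    Then x = 33 + 91·7 = 670, valid modulo lcm(91, 8) = 728: x ≡ 670 (mod 728).
Verify: 670 mod 7 = 5 ✓, 670 mod 13 = 7 ✓, 670 mod 8 = 6 ✓.

x ≡ 670 (mod 728).


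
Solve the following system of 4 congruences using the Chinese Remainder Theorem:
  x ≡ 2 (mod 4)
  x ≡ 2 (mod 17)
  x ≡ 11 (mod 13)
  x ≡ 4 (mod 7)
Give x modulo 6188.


Product of moduli M = 4 · 17 · 13 · 7 = 6188.
Merge one congruence at a time:
  Start: x ≡ 2 (mod 4).
  Combine with x ≡ 2 (mod 17); new modulus lcm = 68.
    Write x = 2 + 4·t and substitute into x ≡ 2 (mod 17): 4·t ≡ 2 − 2 = 0 (mod 17).
    The inverse of 4 mod 17 is 13 (since 4·13 = 52 = 3·17 + 1), so t ≡ 13·0 = 0 ≡ 0 (mod 17).
    Then x = 2 + 4·0 = 2, valid modulo lcm(4, 17) = 68: x ≡ 2 (mod 68).
  Combine with x ≡ 11 (mod 13); new modulus lcm = 884.
    Write x = 2 + 68·t and substitute into x ≡ 11 (mod 13): 68·t ≡ 11 − 2 = 9 (mod 13).
    Reduce coefficients mod 13: 3·t ≡ 9 (mod 13).
    The inverse of 3 mod 13 is 9 (since 3·9 = 27 = 2·13 + 1), so t ≡ 9·9 = 81 ≡ 3 (mod 13).
    Then x = 2 + 68·3 = 206, valid modulo lcm(68, 13) = 884: x ≡ 206 (mod 884).
  Combine with x ≡ 4 (mod 7); new modulus lcm = 6188.
    Write x = 206 + 884·t and substitute into x ≡ 4 (mod 7): 884·t ≡ 4 − 206 = -202 (mod 7).
    Reduce coefficients mod 7: 2·t ≡ 1 (mod 7).
    The inverse of 2 mod 7 is 4 (since 2·4 = 8 = 1·7 + 1), so t ≡ 4·1 = 4 ≡ 4 (mod 7).
    Then x = 206 + 884·4 = 3742, valid modulo lcm(884, 7) = 6188: x ≡ 3742 (mod 6188).
Verify against each original: 3742 mod 4 = 2, 3742 mod 17 = 2, 3742 mod 13 = 11, 3742 mod 7 = 4.

x ≡ 3742 (mod 6188).


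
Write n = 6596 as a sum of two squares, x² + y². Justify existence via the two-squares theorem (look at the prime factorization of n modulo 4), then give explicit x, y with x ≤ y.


Step 1: Factor n = 6596 = 2^2 · 17 · 97.
Step 2: Check the mod-4 condition on each prime factor: 2 = 2 (special); 17 ≡ 1 (mod 4), exponent 1; 97 ≡ 1 (mod 4), exponent 1.
All primes ≡ 3 (mod 4) appear to even exponent (or don't appear), so by the two-squares theorem n IS expressible as a sum of two squares.
Step 3: Build a representation. Group n = k² · m with k = 2 and m = 17 · 97 = 1649 (a product of primes ≡ 1 (mod 4)); a representation of m scales to one of n via (k·x)² + (k·y)² = k²(x² + y²). Each prime p ≡ 1 (mod 4) is itself a sum of two squares; find a² by testing p − a² for a perfect square:
  17: 17 − 1² = 16 = 4² ⇒ 17 = 1² + 4².
  97: 97 − 1² = 96, 97 − 2² = 93, 97 − 3² = 88, 97 − 4² = 81 = 9² ⇒ 97 = 4² + 9².
  Combine using the Brahmagupta–Fibonacci identity (a² + b²)(c² + d²) = (ac − bd)² + (ad + bc)² = (ac + bd)² + (ad − bc)²:
  17 · 97 = 1649: from (1² + 4²)(4² + 9²), take (1·4 − 4·9, 1·9 + 4·4) = (4 − 36, 9 + 16) = (-32, 25); dropping signs (only squares matter) gives (32, 25); check 32² + 25² = 1024 + 625 = 1649 ✓.
  Scale by k = 2: (2·32, 2·25) = (64, 50).
Step 4: Order so x ≤ y and verify: 50² + 64² = 2500 + 4096 = 6596 = n. ✓

n = 6596 = 50² + 64² (one valid representation with x ≤ y).


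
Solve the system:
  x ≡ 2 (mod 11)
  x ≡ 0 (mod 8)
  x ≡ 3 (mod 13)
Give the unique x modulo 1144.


Moduli 11, 8, 13 are pairwise coprime; by CRT there is a unique solution modulo M = 11 · 8 · 13 = 1144.
Solve pairwise, accumulating the modulus:
  Start with x ≡ 2 (mod 11).
  Combine with x ≡ 0 (mod 8): since gcd(11, 8) = 1, we get a unique residue mod 88.
    Write x = 2 + 11·t and substitute into x ≡ 0 (mod 8): 11·t ≡ 0 − 2 = -2 (mod 8).
    Reduce coefficients mod 8: 3·t ≡ 6 (mod 8).
    The inverse of 3 mod 8 is 3 (since 3·3 = 9 = 1·8 + 1), so t ≡ 3·6 = 18 ≡ 2 (mod 8).
    Then x = 2 + 11·2 = 24, valid modulo lcm(11, 8) = 88: x ≡ 24 (mod 88).
  Combine with x ≡ 3 (mod 13): since gcd(88, 13) = 1, we get a unique residue mod 1144.
    Write x = 24 + 88·t and substitute into x ≡ 3 (mod 13): 88·t ≡ 3 − 24 = -21 (mod 13).
    Reduce coefficients mod 13: 10·t ≡ 5 (mod 13).
    The inverse of 10 mod 13 is 4 (since 10·4 = 40 = 3·13 + 1), so t ≡ 4·5 = 20 ≡ 7 (mod 13).
    Then x = 24 + 88·7 = 640, valid modulo lcm(88, 13) = 1144: x ≡ 640 (mod 1144).
Verify: 640 mod 11 = 2 ✓, 640 mod 8 = 0 ✓, 640 mod 13 = 3 ✓.

x ≡ 640 (mod 1144).


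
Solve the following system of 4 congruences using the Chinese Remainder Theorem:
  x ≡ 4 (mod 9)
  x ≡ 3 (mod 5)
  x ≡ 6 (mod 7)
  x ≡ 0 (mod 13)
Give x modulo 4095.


Product of moduli M = 9 · 5 · 7 · 13 = 4095.
Merge one congruence at a time:
  Start: x ≡ 4 (mod 9).
  Combine with x ≡ 3 (mod 5); new modulus lcm = 45.
    Write x = 4 + 9·t and substitute into x ≡ 3 (mod 5): 9·t ≡ 3 − 4 = -1 (mod 5).
    Reduce coefficients mod 5: 4·t ≡ 4 (mod 5).
    The inverse of 4 mod 5 is 4 (since 4·4 = 16 = 3·5 + 1), so t ≡ 4·4 = 16 ≡ 1 (mod 5).
    Then x = 4 + 9·1 = 13, valid modulo lcm(9, 5) = 45: x ≡ 13 (mod 45).
  Combine with x ≡ 6 (mod 7); new modulus lcm = 315.
    Write x = 13 + 45·t and substitute into x ≡ 6 (mod 7): 45·t ≡ 6 − 13 = -7 (mod 7).
    Reduce coefficients mod 7: 3·t ≡ 0 (mod 7).
    The inverse of 3 mod 7 is 5 (since 3·5 = 15 = 2·7 + 1), so t ≡ 5·0 = 0 ≡ 0 (mod 7).
    Then x = 13 + 45·0 = 13, valid modulo lcm(45, 7) = 315: x ≡ 13 (mod 315).
  Combine with x ≡ 0 (mod 13); new modulus lcm = 4095.
    Write x = 13 + 315·t and substitute into x ≡ 0 (mod 13): 315·t ≡ 0 − 13 = -13 (mod 13).
    Reduce coefficients mod 13: 3·t ≡ 0 (mod 13).
    The inverse of 3 mod 13 is 9 (since 3·9 = 27 = 2·13 + 1), so t ≡ 9·0 = 0 ≡ 0 (mod 13).
    Then x = 13 + 315·0 = 13, valid modulo lcm(315, 13) = 4095: x ≡ 13 (mod 4095).
Verify against each original: 13 mod 9 = 4, 13 mod 5 = 3, 13 mod 7 = 6, 13 mod 13 = 0.

x ≡ 13 (mod 4095).


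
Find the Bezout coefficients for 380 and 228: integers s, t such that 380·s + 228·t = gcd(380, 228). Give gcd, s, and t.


Euclidean algorithm on (380, 228) — divide until remainder is 0:
  380 = 1 · 228 + 152
  228 = 1 · 152 + 76
  152 = 2 · 76 + 0
gcd(380, 228) = 76.
Track Bezout coefficients alongside the remainders: start with r₀ = 380 = a·1 + b·0 (s = 1, t = 0) and r₁ = 228 = a·0 + b·1 (s = 0, t = 1); each new remainder r_{k+1} = r_{k-1} − q_k·r_k inherits s_{k+1} = s_{k-1} − q_k·s_k, t_{k+1} = t_{k-1} − q_k·t_k, so r_k = a·s_k + b·t_k at every step:
  q = 1: r = 152, s = 1 − 1·0 = 1, t = 0 − 1·1 = -1  (check: 380·1 + 228·(-1) = 152)
  q = 1: r = 76, s = 0 − 1·1 = -1, t = 1 − 1·(-1) = 2  (check: 380·(-1) + 228·2 = 76)
The row with r = 76 (the gcd) gives the Bezout coefficients s = -1, t = 2.
Result: 380 · (-1) + 228 · (2) = 76.

gcd(380, 228) = 76; s = -1, t = 2 (check: 380·(-1) + 228·2 = 76).
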